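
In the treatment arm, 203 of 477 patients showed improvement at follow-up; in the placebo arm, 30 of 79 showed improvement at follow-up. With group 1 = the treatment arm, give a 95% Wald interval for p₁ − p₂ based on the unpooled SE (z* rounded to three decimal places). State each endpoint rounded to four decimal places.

(-0.0700, 0.1617)

p̂₁ = 0.42558, p̂₂ = 0.37975, so the observed difference is 0.04583.
Unpooled SE = √(p̂₁(1−p̂₁)/n₁ + p̂₂(1−p̂₂)/n₂) = √(0.000512497 + 0.002981509) = 0.059110.
z* = 1.960 at the 95% level. Margin of error = 0.11586.
So the interval runs from -0.0700 to 0.1617.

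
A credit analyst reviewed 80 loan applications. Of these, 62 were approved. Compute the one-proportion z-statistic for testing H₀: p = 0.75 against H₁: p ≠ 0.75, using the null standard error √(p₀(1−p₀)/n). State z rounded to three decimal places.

z = 0.516

Sample proportion p̂ = 62/80 = 0.77500.
Null standard error: √(0.75·0.25/80) = √0.002343750 = 0.048412.
Test statistic: z = 0.02500/0.048412 = 0.516.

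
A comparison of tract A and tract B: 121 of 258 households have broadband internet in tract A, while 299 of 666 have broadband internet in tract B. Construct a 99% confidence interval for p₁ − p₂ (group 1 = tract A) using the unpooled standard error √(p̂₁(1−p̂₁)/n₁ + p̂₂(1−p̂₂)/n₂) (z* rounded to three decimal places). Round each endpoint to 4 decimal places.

(-0.0741, 0.1142)

p̂₁ = 121/258 = 0.46899, p̂₂ = 299/666 = 0.44895; p̂₁ − p̂₂ = 0.02004.
Unpooled SE = √(p̂₁(1−p̂₁)/n₁ + p̂₂(1−p̂₂)/n₂) = √(0.000965266 + 0.000371462) = 0.036561.
For 99% confidence, z* = 2.576. Margin = 2.576·0.036561 = 0.09418.
So the interval runs from -0.0741 to 0.1142.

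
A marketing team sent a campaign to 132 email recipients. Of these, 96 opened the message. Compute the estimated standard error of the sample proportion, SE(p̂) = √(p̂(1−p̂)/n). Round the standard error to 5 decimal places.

SE = 0.03876

p̂ = 96/132 = 0.72727.
p̂(1−p̂) = 0.72727·0.27273 = 0.198348.
Dividing by n and taking the root: √0.001502636 = 0.03876.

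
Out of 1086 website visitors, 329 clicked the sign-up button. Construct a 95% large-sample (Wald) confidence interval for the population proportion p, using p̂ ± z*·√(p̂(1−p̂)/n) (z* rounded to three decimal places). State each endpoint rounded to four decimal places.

With x = 329 successes in n = 1086, p̂ = 0.30295.
Standard error of p̂: √(0.211170/1086) = √0.000194447 = 0.013944.
For 95% confidence, z* = 1.960.
Margin = 1.960·0.013944 = 0.02733.
So the interval runs from 0.2756 to 0.3303.

(0.2756, 0.3303)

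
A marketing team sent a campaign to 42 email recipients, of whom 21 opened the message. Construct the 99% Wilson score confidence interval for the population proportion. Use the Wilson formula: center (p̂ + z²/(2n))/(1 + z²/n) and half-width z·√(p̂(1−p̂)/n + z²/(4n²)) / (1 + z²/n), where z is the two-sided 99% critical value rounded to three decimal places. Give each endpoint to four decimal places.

Here p̂ = 21/42 = 0.50000 and z = 2.576 (z² = 6.635776).
Denominator 1 + z²/n = 1 + 6.635776/42 = 1.157995.
Center = (0.50000 + 0.078997)/1.157995 = 0.50000.
Radicand: p̂(1−p̂)/n + z²/(4n²) = 0.005952381 + 0.000940444 = 0.006892825.
Half-width = z·√(radicand)/denom = 2.576·0.083023/1.157995 = 0.18469.
Interval: 0.50000 ± 0.18469 → (0.3153, 0.6847).

(0.3153, 0.6847)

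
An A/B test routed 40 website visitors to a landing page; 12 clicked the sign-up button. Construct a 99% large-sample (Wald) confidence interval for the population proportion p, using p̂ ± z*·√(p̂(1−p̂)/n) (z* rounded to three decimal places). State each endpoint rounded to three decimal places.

(0.113, 0.487)

Sample proportion p̂ = 12/40 = 0.30000.
Standard error of p̂: √(0.210000/40) = √0.005250000 = 0.072457.
z* = 2.576 at the 99% level.
Margin of error: 2.576 × 0.072457 = 0.18665.
So the interval runs from 0.113 to 0.487.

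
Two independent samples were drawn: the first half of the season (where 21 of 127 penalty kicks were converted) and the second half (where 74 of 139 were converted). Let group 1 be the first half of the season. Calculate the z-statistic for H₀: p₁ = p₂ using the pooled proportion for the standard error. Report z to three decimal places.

z = -6.240

Sample proportions: p̂₁ = 21/127 = 0.16535 and p̂₂ = 74/139 = 0.53237.
Pooling: p̂ = 95/266 = 0.35714.
SE = √[p̂(1−p̂)(1/n₁+1/n₂)] = √[0.35714·0.64286·(1/127+1/139)] ≈ 0.058818.
z = -0.36702/0.058818 = -6.240.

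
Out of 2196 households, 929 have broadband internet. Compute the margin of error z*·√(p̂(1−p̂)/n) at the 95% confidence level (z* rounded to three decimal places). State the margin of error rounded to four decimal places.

ME = 0.0207

With x = 929 successes in n = 2196, p̂ = 0.42304.
SE = √(p̂(1−p̂)/n) = √(0.244077/2196) = 0.010543.
z* = 1.960 at the 95% level.
Margin of error = z*·SE = 1.960 × 0.010543 = 0.0207.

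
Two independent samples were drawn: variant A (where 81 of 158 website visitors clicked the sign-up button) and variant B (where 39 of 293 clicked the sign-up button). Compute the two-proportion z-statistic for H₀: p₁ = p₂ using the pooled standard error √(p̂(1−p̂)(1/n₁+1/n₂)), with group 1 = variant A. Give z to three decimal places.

z = 8.702

p̂₁ = 81/158 = 0.51266, p̂₂ = 39/293 = 0.13311.
Pooling: p̂ = 120/451 = 0.26608.
SE = √[p̂(1−p̂)(1/n₁+1/n₂)] = √[0.26608·0.73392·(1/158+1/293)] ≈ 0.043617.
z = (p̂₁ − p̂₂)/SE = (0.51266 − 0.13311)/0.043617 = 0.37955/0.043617 = 8.702.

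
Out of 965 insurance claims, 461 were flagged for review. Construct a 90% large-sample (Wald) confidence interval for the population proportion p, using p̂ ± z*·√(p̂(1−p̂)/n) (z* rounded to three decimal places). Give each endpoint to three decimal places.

With x = 461 successes in n = 965, p̂ = 0.47772.
Standard error of p̂: √(0.249504/965) = √0.000258553 = 0.016080.
The 90% critical value is z* = 1.645.
Margin = 1.645·0.016080 = 0.02645.
So the interval runs from 0.451 to 0.504.

(0.451, 0.504)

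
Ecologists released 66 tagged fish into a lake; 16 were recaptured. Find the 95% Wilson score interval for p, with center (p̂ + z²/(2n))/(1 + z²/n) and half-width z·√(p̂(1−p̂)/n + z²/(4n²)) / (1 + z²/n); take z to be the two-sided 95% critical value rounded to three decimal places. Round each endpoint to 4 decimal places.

Here p̂ = 16/66 = 0.24242 and z = 1.960 (z² = 3.841600).
Denominator 1 + z²/n = 1 + 3.841600/66 = 1.058206.
Adjusted center: (0.24242 + z²/(2n))/1.058206 = 0.25659.
Radicand: p̂(1−p̂)/n + z²/(4n²) = 0.002782647 + 0.000220478 = 0.003003125.
Half-width = z·√(radicand)/denom = 1.960·0.054801/1.058206 = 0.10150.
So the interval runs from 0.1551 to 0.3581.

(0.1551, 0.3581)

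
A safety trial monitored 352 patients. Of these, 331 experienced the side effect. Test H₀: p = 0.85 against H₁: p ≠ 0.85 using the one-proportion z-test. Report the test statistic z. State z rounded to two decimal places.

z = 4.75

p̂ = 331/352 = 0.94034.
Null standard error: √(0.85·0.15/352) = √0.000362216 = 0.019032.
Test statistic: z = 0.09034/0.019032 = 4.75.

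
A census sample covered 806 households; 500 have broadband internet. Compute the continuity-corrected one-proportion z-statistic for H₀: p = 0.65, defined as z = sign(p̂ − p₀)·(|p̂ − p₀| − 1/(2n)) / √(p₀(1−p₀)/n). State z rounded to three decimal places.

z = -1.728

p̂ = 500/806 = 0.62035. p̂ − p₀ = -0.029653.
Continuity correction 1/(2n) = 1/1612 = 0.000620.
Corrected numerator: |-0.029653| − 0.000620 = 0.029033.
Under H₀, SE = √(p₀(1−p₀)/n) = √(0.65·0.35/806) = √0.000282258 = 0.016801.
z = (−)0.029033/0.016801 = -1.728.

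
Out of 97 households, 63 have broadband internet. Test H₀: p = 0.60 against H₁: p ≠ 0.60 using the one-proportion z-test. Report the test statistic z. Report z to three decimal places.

With x = 63 successes in n = 97, p̂ = 0.64948.
SE₀ = √(0.60·0.40/97) = 0.049742.
z = (p̂ − p₀)/SE = (0.64948 − 0.60)/0.049742 = 0.995.

z = 0.995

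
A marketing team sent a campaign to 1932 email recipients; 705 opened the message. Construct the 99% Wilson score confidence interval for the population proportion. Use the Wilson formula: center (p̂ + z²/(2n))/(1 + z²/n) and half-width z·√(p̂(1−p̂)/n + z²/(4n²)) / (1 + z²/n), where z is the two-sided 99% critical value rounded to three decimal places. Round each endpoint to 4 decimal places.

p̂ = 705/1932 = 0.36491; z = 2.576, so z² = 6.635776.
Denominator 1 + z²/n = 1 + 6.635776/1932 = 1.003435.
Center = (0.36491 + 0.001717)/1.003435 = 0.36537.
Radicand: p̂(1−p̂)/n + z²/(4n²) = 0.000119953 + 0.000000444 = 0.000120397.
Half-width = z·√(radicand)/denom = 2.576·0.010973/1.003435 = 0.02817.
Interval: 0.36537 ± 0.02817 → (0.3372, 0.3935).

(0.3372, 0.3935)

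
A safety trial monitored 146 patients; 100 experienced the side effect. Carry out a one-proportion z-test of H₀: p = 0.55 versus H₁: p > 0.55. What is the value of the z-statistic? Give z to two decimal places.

z = 3.28

p̂ = 100/146 = 0.68493.
Null standard error: √(0.55·0.45/146) = √0.001695205 = 0.041173.
z = (p̂ − p₀)/SE = (0.68493 − 0.55)/0.041173 = 3.28.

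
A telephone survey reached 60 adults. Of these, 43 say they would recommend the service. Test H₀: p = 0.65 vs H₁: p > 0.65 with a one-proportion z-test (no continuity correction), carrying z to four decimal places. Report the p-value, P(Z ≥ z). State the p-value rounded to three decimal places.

With x = 43 successes in n = 60, p̂ = 0.71667.
Null standard error: √(0.65·0.35/60) = √0.003791667 = 0.061577.
Test statistic (full precision, shown to 4 dp): z = (43/60 − 0.65)/SE₀ ≈ 1.0827.
p-value = P(Z ≥ z) with z = 1.0827 → 0.139.

p-value = 0.139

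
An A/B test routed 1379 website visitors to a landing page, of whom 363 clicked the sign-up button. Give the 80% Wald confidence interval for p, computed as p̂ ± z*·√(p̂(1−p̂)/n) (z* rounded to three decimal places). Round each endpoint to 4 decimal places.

(0.2480, 0.2784)

Sample proportion p̂ = 363/1379 = 0.26323.
SE = √(p̂(1−p̂)/n) = √(0.193942/1379) = 0.011859.
For 80% confidence, z* = 1.282.
Margin of error: 1.282 × 0.011859 = 0.01520.
Interval: 0.26323 ± 0.01520 → (0.2480, 0.2784).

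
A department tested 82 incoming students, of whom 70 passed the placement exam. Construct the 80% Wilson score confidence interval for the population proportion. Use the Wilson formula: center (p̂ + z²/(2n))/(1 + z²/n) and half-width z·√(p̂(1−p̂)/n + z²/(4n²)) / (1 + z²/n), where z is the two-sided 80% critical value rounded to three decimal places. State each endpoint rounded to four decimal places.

(0.7967, 0.8967)

p̂ = 70/82 = 0.85366; z = 1.282, so z² = 1.643524.
1 + z²/n = 1.020043.
Center = (0.85366 + 0.010021)/1.020043 = 0.84671.
Radicand: p̂(1−p̂)/n + z²/(4n²) = 0.001523483 + 0.000061107 = 0.001584590.
Half-width = 1.282·√0.001584590/1.020043 = 0.05003.
Interval: 0.84671 ± 0.05003 → (0.7967, 0.8967).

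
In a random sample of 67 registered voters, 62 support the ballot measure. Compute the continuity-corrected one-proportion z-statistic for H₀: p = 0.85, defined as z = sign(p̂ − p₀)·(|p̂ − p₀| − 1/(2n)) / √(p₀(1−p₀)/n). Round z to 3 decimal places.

p̂ = 62/67 = 0.92537. p̂ − p₀ = 0.075373.
Continuity correction 1/(2n) = 1/134 = 0.007463.
Corrected numerator: |0.075373| − 0.007463 = 0.067910.
Under H₀, SE = √(p₀(1−p₀)/n) = √(0.85·0.15/67) = √0.001902985 = 0.043623.
z = +0.067910/0.043623 = 1.557.

z = 1.557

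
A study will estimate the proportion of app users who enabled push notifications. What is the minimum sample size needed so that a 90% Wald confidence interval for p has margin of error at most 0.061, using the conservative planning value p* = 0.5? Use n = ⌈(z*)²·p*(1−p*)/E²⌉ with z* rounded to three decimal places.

For 90% confidence, z* = 1.645.
p*(1−p*) = 0.2500.
Required n before rounding: 2.706025 × 0.2500 / 0.061² = 181.808.
⌈181.808⌉ = 182.

n = 182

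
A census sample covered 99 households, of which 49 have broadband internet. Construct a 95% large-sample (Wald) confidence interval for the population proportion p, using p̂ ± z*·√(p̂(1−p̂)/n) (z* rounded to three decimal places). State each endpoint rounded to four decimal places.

(0.3965, 0.5934)

p̂ = 49/99 = 0.49495.
Standard error of p̂: √(0.249974/99) = √0.002524995 = 0.050249.
z* = 1.960 at the 95% level.
Margin = 1.960·0.050249 = 0.09849.
Interval: 0.49495 ± 0.09849 → (0.3965, 0.5934).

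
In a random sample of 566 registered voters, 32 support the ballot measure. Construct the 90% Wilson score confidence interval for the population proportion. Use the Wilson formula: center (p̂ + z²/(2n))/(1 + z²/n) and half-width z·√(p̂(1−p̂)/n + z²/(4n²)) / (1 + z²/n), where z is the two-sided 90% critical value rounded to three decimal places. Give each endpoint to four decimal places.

(0.0426, 0.0747)

Here p̂ = 32/566 = 0.05654 and z = 1.645 (z² = 2.706025).
Denominator 1 + z²/n = 1 + 2.706025/566 = 1.004781.
Center = (0.05654 + 0.002390)/1.004781 = 0.05865.
Radicand: p̂(1−p̂)/n + z²/(4n²) = 0.000094241 + 0.000002112 = 0.000096353.
Half-width = z·√(radicand)/denom = 1.645·0.009816/1.004781 = 0.01607.
Interval: 0.05865 ± 0.01607 → (0.0426, 0.0747).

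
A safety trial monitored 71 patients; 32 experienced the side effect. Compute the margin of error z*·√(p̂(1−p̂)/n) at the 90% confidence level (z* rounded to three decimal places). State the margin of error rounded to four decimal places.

ME = 0.0971

With x = 32 successes in n = 71, p̂ = 0.45070.
Standard error of p̂: √(0.247570/71) = √0.003486900 = 0.059050.
z* = 1.645 at the 90% level.
So ME = 0.0971.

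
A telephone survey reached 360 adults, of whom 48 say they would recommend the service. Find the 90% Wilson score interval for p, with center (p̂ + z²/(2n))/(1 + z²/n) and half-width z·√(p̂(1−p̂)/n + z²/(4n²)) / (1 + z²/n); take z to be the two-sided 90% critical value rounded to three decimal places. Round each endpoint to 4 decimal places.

Here p̂ = 48/360 = 0.13333 and z = 1.645 (z² = 2.706025).
1 + z²/n = 1.007517.
Adjusted center: (0.13333 + z²/(2n))/1.007517 = 0.13607.
Radicand: p̂(1−p̂)/n + z²/(4n²) = 0.000320988 + 0.000005220 = 0.000326208.
Half-width = 1.645·√0.000326208/1.007517 = 0.02949.
CI: 0.13607 ± 0.02949 = (0.1066, 0.1656).

(0.1066, 0.1656)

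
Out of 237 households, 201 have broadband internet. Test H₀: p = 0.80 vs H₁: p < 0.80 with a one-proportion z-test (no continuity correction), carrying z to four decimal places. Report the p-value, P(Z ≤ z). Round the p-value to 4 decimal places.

p̂ = 201/237 = 0.84810.
Under H₀, SE = √(p₀(1−p₀)/n) = √(0.80·0.20/237) = √0.000675105 = 0.025983.
z = (p̂ − p₀)/SE = (201/237 − 0.80)/0.025983 ≈ 1.8513.
p-value = P(Z ≤ z) with z = 1.8513 → 0.9679.

p-value = 0.9679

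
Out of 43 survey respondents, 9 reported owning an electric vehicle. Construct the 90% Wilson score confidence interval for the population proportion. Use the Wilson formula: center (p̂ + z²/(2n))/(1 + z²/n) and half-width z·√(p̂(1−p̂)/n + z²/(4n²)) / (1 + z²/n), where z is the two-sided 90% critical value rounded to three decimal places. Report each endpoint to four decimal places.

(0.1260, 0.3270)

p̂ = 9/43 = 0.20930; z = 1.645, so z² = 2.706025.
Denominator 1 + z²/n = 1 + 2.706025/43 = 1.062931.
Adjusted center: (0.20930 + z²/(2n))/1.062931 = 0.22651.
Radicand: p̂(1−p̂)/n + z²/(4n²) = 0.003848718 + 0.000365877 = 0.004214595.
Half-width = z·√(radicand)/denom = 1.645·0.064920/1.062931 = 0.10047.
Interval: 0.22651 ± 0.10047 → (0.1260, 0.3270).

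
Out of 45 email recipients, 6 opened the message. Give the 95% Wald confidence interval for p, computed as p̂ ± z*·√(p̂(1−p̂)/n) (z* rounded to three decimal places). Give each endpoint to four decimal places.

(0.0340, 0.2327)

Sample proportion p̂ = 6/45 = 0.13333.
SE = √(p̂(1−p̂)/n) = √(0.115556/45) = 0.050674.
z* = 1.960 at the 95% level.
Margin = 1.960·0.050674 = 0.09932.
So the interval runs from 0.0340 to 0.2327.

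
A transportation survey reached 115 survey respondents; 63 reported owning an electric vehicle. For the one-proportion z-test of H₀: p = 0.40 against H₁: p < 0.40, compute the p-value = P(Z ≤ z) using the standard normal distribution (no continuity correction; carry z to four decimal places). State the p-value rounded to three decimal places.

Sample proportion p̂ = 63/115 = 0.54783.
Null standard error: √(0.40·0.60/115) = √0.002086957 = 0.045683.
z = (p̂ − p₀)/SE = (63/115 − 0.40)/0.045683 ≈ 3.2359.
From the standard normal, P(Z ≤ z) = 0.999.

p-value = 0.999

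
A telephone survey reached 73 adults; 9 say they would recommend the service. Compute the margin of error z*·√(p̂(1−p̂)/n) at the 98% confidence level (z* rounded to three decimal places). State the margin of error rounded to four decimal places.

The sample proportion is 9/73 = 0.12329.
SE = √(p̂(1−p̂)/n) = √(0.108088/73) = 0.038479.
The 98% critical value is z* = 2.326.
So ME = 0.0895.

ME = 0.0895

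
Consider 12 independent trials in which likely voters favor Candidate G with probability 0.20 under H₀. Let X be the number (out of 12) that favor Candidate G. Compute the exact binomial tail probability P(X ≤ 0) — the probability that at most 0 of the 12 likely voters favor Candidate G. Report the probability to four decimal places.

P = 0.0687

X ~ Binomial(n=12, p=0.20).
P(X ≤ 0) = C(12,0)·0.20^0·0.80^12.
= 0.068719 = 0.0687.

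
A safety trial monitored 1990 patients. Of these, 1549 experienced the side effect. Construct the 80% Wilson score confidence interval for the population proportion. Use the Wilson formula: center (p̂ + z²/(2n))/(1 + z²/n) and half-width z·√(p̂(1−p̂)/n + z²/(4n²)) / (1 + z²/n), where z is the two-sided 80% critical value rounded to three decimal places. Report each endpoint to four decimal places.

Here p̂ = 1549/1990 = 0.77839 and z = 1.282 (z² = 1.643524).
Denominator 1 + z²/n = 1 + 1.643524/1990 = 1.000826.
Adjusted center: (0.77839 + z²/(2n))/1.000826 = 0.77816.
Radicand: p̂(1−p̂)/n + z²/(4n²) = 0.000086682 + 0.000000104 = 0.000086786.
Half-width = 1.282·√0.000086786/1.000826 = 0.01193.
So the interval runs from 0.7662 to 0.7901.

(0.7662, 0.7901)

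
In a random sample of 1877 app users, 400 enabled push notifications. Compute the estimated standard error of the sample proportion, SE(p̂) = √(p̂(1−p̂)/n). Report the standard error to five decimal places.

SE = 0.00945

Sample proportion p̂ = 400/1877 = 0.21311.
p̂(1−p̂) = 0.167694.
SE = √(0.167694/1877) = √0.000089342 = 0.00945.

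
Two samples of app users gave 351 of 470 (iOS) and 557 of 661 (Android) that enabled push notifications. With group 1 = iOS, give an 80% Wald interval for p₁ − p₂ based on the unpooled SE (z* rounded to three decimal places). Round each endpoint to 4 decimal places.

(-0.1273, -0.0644)

p̂₁ = 0.74681, p̂₂ = 0.84266, so the observed difference is -0.09585.
SE = √(0.000402310 + 0.000200578) = √0.000602888 = 0.024554.
z* = 1.282 at the 80% level. Margin of error = 0.03148.
CI: -0.09585 ± 0.03148 = (-0.1273, -0.0644).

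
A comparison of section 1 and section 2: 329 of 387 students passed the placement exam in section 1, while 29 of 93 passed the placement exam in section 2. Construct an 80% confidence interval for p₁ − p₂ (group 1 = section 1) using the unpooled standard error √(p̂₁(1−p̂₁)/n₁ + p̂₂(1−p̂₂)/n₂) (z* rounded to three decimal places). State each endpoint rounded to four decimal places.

p̂₁ = 329/387 = 0.85013, p̂₂ = 29/93 = 0.31183; p̂₁ − p̂₂ = 0.53830.
SE = √(0.000329224 + 0.002307433) = √0.002636657 = 0.051348.
z* = 1.282 at the 80% level. Margin of error = 0.06583.
So the interval runs from 0.4725 to 0.6041.

(0.4725, 0.6041)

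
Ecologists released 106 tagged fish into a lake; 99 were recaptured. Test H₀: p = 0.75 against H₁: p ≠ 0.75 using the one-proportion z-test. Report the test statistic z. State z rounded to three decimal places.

z = 4.374

With x = 99 successes in n = 106, p̂ = 0.93396.
Null standard error: √(0.75·0.25/106) = √0.001768868 = 0.042058.
Test statistic: z = 0.18396/0.042058 = 4.374.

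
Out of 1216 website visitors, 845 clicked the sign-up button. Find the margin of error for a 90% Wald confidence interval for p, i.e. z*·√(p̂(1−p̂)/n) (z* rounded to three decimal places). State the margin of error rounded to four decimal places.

ME = 0.0217

Sample proportion p̂ = 845/1216 = 0.69490.
SE = √(p̂(1−p̂)/n) = √(0.212013/1216) = 0.013204.
For 90% confidence, z* = 1.645.
Margin of error = z*·SE = 1.645 × 0.013204 = 0.0217.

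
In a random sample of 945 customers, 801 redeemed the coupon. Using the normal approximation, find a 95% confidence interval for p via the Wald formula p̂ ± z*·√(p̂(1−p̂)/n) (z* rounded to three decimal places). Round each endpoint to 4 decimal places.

(0.8247, 0.8705)

The sample proportion is 801/945 = 0.84762.
SE(p̂) = √(0.84762·0.15238/945) = 0.011691.
z* = 1.960 at the 95% level.
Margin of error: 1.960 × 0.011691 = 0.02291.
CI: 0.84762 ± 0.02291 = (0.8247, 0.8705).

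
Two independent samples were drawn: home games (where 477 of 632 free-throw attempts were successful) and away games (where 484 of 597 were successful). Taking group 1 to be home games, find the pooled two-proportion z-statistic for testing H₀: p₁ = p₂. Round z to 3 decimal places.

z = -2.375

p̂₁ = 477/632 = 0.75475, p̂₂ = 484/597 = 0.81072.
Pooled p̂ = (477+484)/(632+597) = 961/1229 = 0.78194.
Pooled SE = √[0.1705118·0.00325732] ≈ 0.023567.
z = (p̂₁ − p̂₂)/SE = (0.75475 − 0.81072)/0.023567 = -0.05597/0.023567 = -2.375.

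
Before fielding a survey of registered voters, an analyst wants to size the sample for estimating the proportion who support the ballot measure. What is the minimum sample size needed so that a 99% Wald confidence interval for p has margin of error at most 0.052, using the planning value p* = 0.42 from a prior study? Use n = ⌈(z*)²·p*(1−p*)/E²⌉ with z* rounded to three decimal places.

The 99% critical value is z* = 2.576.
p*(1−p*) = 0.42·0.58 = 0.2436.
Required n before rounding: 6.635776 × 0.2436 / 0.052² = 597.809.
Rounding up, n = 598.

n = 598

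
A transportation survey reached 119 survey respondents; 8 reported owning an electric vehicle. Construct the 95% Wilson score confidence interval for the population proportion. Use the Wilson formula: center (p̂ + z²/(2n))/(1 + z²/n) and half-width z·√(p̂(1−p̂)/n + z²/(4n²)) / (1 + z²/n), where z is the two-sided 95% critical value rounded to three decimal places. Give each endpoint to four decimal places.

p̂ = 8/119 = 0.06723; z = 1.960, so z² = 3.841600.
1 + z²/n = 1.032282.
Center = (0.06723 + 0.016141)/1.032282 = 0.08076.
Radicand: p̂(1−p̂)/n + z²/(4n²) = 0.000526953 + 0.000067820 = 0.000594773.
Half-width = 1.960·√0.000594773/1.032282 = 0.04631.
Interval: 0.08076 ± 0.04631 → (0.0345, 0.1271).

(0.0345, 0.1271)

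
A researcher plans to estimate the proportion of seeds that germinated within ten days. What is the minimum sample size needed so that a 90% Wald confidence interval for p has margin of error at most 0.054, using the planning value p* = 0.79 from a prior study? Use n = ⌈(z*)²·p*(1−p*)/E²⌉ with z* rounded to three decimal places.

z* = 1.645 at the 90% level.
p*(1−p*) = 0.1659.
(z*)²·p*(1−p*)/E² = 2.706025·0.1659/0.002916 = 153.954.
⌈153.954⌉ = 154.

n = 154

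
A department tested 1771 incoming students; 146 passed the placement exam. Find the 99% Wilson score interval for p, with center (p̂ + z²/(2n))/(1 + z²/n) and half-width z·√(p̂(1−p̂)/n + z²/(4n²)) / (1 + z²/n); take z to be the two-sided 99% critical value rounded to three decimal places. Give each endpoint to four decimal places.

(0.0671, 0.1009)

p̂ = 146/1771 = 0.08244; z = 2.576, so z² = 6.635776.
Denominator 1 + z²/n = 1 + 6.635776/1771 = 1.003747.
Adjusted center: (0.08244 + z²/(2n))/1.003747 = 0.08400.
Radicand: p̂(1−p̂)/n + z²/(4n²) = 0.000042712 + 0.000000529 = 0.000043241.
Half-width = z·√(radicand)/denom = 2.576·0.006576/1.003747 = 0.01688.
Interval: 0.08400 ± 0.01688 → (0.0671, 0.1009).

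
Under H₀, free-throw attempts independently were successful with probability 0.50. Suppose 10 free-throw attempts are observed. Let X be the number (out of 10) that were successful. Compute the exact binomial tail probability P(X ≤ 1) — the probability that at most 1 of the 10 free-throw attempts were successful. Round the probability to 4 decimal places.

P = 0.0107

X ~ Binomial(n=10, p=0.50).
P(X ≤ 1) = C(10,0)·0.50^0·0.50^10 + C(10,1)·0.50^1·0.50^9.
= 0.000977 + 0.009766 = 0.0107.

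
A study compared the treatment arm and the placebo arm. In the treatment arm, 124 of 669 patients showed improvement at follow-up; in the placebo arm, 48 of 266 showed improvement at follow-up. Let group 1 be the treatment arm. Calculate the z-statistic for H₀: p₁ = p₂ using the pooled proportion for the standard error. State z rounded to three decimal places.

p̂₁ = 124/669 = 0.18535, p̂₂ = 48/266 = 0.18045.
Pooling: p̂ = 172/935 = 0.18396.
SE = √[p̂(1−p̂)(1/n₁+1/n₂)] = √[0.18396·0.81604·(1/669+1/266)] ≈ 0.028085.
z = (p̂₁ − p̂₂)/SE = (0.18535 − 0.18045)/0.028085 = 0.00490/0.028085 = 0.174.

z = 0.174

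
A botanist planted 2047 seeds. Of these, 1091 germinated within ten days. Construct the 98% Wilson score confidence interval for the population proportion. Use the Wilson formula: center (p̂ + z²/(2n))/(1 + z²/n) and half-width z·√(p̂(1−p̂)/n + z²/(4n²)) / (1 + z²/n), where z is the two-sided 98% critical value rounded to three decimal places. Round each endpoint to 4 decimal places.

(0.5073, 0.5585)

Here p̂ = 1091/2047 = 0.53298 and z = 2.326 (z² = 5.410276).
Denominator 1 + z²/n = 1 + 5.410276/2047 = 1.002643.
Center = (0.53298 + 0.001322)/1.002643 = 0.53289.
Radicand: p̂(1−p̂)/n + z²/(4n²) = 0.000121599 + 0.000000323 = 0.000121922.
Half-width = z·√(radicand)/denom = 2.326·0.011042/1.002643 = 0.02562.
CI: 0.53289 ± 0.02562 = (0.5073, 0.5585).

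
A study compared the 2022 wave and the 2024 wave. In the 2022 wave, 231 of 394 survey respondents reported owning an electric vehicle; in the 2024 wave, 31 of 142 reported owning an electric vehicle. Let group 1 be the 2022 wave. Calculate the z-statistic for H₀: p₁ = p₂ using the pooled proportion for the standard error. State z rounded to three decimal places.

Sample proportions: p̂₁ = 231/394 = 0.58629 and p̂₂ = 31/142 = 0.21831.
Pooling: p̂ = 262/536 = 0.48881.
Pooled SE = √[0.2498747·0.00958032] ≈ 0.048927.
z = 0.36798/0.048927 = 7.521.

z = 7.521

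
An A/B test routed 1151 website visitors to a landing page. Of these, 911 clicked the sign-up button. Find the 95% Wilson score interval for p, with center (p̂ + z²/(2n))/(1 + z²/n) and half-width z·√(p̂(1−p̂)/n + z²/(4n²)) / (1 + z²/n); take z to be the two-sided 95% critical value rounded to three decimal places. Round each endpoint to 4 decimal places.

(0.7671, 0.8140)

Here p̂ = 911/1151 = 0.79149 and z = 1.960 (z² = 3.841600).
1 + z²/n = 1.003338.
Center = (0.79149 + 0.001669)/1.003338 = 0.79052.
Radicand: p̂(1−p̂)/n + z²/(4n²) = 0.000143385 + 0.000000725 = 0.000144110.
Half-width = z·√(radicand)/denom = 1.960·0.012005/1.003338 = 0.02345.
CI: 0.79052 ± 0.02345 = (0.7671, 0.8140).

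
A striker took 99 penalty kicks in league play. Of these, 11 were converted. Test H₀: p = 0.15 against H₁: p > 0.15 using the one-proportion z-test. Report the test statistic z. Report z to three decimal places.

p̂ = 11/99 = 0.11111.
Under H₀, SE = √(p₀(1−p₀)/n) = √(0.15·0.85/99) = √0.001287879 = 0.035887.
z = (p̂ − p₀)/SE = (0.11111 − 0.15)/0.035887 = -1.084.

z = -1.084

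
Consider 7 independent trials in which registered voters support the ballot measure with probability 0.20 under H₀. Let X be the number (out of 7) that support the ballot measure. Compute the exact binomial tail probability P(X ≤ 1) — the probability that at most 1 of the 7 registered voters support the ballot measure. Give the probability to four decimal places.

X ~ Binomial(n=7, p=0.20).
P(X ≤ 1) = C(7,0)·0.20^0·0.80^7 + C(7,1)·0.20^1·0.80^6.
= 0.209715 + 0.367002 = 0.5767.

P = 0.5767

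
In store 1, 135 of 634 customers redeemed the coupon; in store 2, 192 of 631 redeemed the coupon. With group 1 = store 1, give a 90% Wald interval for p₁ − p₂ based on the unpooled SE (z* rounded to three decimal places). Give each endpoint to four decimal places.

p̂₁ = 0.21293, p̂₂ = 0.30428, so the observed difference is -0.09135.
Unpooled SE = √(p̂₁(1−p̂₁)/n₁ + p̂₂(1−p̂₂)/n₂) = √(0.000264342 + 0.000335489) = 0.024491.
For 90% confidence, z* = 1.645. Margin of error = 0.04029.
Interval: -0.09135 ± 0.04029 → (-0.1316, -0.0511).

(-0.1316, -0.0511)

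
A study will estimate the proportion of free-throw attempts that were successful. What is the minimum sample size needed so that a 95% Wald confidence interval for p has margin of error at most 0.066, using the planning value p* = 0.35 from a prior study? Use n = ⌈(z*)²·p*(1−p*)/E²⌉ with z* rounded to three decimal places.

n = 201

The 95% critical value is z* = 1.960.
p*(1−p*) = 0.2275.
Required n before rounding: 3.841600 × 0.2275 / 0.066² = 200.635.
⌈200.635⌉ = 201.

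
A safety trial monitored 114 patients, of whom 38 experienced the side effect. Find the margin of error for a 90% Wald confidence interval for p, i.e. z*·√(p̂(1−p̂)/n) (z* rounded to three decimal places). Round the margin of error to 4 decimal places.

Sample proportion p̂ = 38/114 = 0.33333.
SE(p̂) = √(0.33333·0.66667/114) = 0.044151.
z* = 1.645 at the 90% level.
Margin of error = z*·SE = 1.645 × 0.044151 = 0.0726.

ME = 0.0726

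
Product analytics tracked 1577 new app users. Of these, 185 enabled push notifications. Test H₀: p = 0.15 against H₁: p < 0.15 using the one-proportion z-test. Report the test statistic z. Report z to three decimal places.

p̂ = 185/1577 = 0.11731.
Null standard error: √(0.15·0.85/1577) = √0.000080850 = 0.008992.
z = (p̂ − p₀)/SE = (0.11731 − 0.15)/0.008992 = -3.635.

z = -3.635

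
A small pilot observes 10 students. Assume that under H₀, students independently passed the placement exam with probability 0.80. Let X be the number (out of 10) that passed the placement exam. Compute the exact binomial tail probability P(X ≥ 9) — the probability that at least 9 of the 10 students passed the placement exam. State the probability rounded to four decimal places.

X is binomial with n = 10 and p = 0.80.
P(X ≥ 9) = C(10,9)·0.80^9·0.20^1 + C(10,10)·0.80^10·0.20^0.
= 0.268435 + 0.107374 = 0.3758.

P = 0.3758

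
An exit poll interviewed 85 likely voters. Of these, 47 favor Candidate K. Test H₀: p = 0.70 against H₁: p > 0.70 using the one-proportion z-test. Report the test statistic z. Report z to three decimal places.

The sample proportion is 47/85 = 0.55294.
SE₀ = √(0.70·0.30/85) = 0.049705.
z = (p̂ − p₀)/SE = (0.55294 − 0.70)/0.049705 = -2.959.

z = -2.959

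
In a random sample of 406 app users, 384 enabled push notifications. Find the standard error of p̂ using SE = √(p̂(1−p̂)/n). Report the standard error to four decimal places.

SE = 0.0112

With x = 384 successes in n = 406, p̂ = 0.94581.
p̂(1−p̂) = 0.94581·0.05419 = 0.051253.
SE = √(0.051253/406) = 0.0112.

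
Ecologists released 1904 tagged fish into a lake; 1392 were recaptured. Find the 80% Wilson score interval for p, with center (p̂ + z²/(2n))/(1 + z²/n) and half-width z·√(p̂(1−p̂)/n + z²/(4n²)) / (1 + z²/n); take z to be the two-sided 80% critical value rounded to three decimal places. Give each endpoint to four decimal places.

p̂ = 1392/1904 = 0.73109; z = 1.282, so z² = 1.643524.
Denominator 1 + z²/n = 1 + 1.643524/1904 = 1.000863.
Adjusted center: (0.73109 + z²/(2n))/1.000863 = 0.73089.
Radicand: p̂(1−p̂)/n + z²/(4n²) = 0.000103254 + 0.000000113 = 0.000103367.
Half-width = z·√(radicand)/denom = 1.282·0.010167/1.000863 = 0.01302.
So the interval runs from 0.7179 to 0.7439.

(0.7179, 0.7439)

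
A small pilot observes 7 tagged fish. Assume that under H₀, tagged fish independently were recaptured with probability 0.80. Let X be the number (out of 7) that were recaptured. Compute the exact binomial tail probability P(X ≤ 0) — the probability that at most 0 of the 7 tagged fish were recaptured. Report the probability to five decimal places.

X is binomial with n = 7 and p = 0.80.
P(X ≤ 0) = C(7,0)·0.80^0·0.20^7.
= 0.000013 = 0.00001.

P = 0.00001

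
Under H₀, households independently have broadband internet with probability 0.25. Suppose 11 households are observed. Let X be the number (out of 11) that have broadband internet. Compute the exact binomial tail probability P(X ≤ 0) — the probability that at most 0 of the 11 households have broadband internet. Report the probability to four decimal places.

P = 0.0422

X is binomial with n = 11 and p = 0.25.
P(X ≤ 0) = C(11,0)·0.25^0·0.75^11.
= 0.042235 = 0.0422.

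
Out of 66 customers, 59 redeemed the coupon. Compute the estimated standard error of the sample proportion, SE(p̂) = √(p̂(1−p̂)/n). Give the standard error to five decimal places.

SE = 0.03790

The sample proportion is 59/66 = 0.89394.
p̂(1−p̂) = 0.094811.
Dividing by n and taking the root: √0.001436530 = 0.03790.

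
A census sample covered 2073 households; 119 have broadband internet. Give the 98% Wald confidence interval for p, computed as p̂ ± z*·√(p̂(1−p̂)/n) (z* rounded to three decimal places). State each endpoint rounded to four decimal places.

With x = 119 successes in n = 2073, p̂ = 0.05740.
SE(p̂) = √(0.05740·0.94260/2073) = 0.005109.
For 98% confidence, z* = 2.326.
Margin = 2.326·0.005109 = 0.01188.
CI: 0.05740 ± 0.01188 = (0.0455, 0.0693).

(0.0455, 0.0693)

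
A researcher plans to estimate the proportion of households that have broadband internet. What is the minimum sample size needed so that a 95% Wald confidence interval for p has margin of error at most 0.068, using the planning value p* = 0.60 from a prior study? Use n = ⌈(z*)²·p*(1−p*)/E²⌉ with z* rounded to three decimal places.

For 95% confidence, z* = 1.960.
p*(1−p*) = 0.60·0.40 = 0.2400.
(z*)²·p*(1−p*)/E² = 3.841600·0.2400/0.004624 = 199.391.
⌈199.391⌉ = 200.

n = 200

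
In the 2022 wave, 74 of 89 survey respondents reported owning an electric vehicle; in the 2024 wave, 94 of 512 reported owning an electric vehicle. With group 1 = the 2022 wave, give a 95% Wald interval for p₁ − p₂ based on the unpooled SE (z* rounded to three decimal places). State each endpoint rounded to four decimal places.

p̂₁ = 74/89 = 0.83146, p̂₂ = 94/512 = 0.18359; p̂₁ − p̂₂ = 0.64787.
SE = √(0.001574537 + 0.000292748) = √0.001867285 = 0.043212.
z* = 1.960 at the 95% level. Margin of error = 0.08470.
CI: 0.64787 ± 0.08470 = (0.5632, 0.7326).

(0.5632, 0.7326)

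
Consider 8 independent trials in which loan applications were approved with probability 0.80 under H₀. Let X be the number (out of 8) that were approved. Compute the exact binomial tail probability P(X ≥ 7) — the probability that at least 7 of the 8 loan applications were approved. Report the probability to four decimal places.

P = 0.5033

X is binomial with n = 8 and p = 0.80.
P(X ≥ 7) = C(8,7)·0.80^7·0.20^1 + C(8,8)·0.80^8·0.20^0.
= 0.335544 + 0.167772 = 0.5033.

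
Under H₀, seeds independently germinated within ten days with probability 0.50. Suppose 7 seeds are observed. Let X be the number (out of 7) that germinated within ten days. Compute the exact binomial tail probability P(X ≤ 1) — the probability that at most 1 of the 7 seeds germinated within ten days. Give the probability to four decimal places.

X is binomial with n = 7 and p = 0.50.
P(X ≤ 1) = C(7,0)·0.50^0·0.50^7 + C(7,1)·0.50^1·0.50^6.
= 0.007812 + 0.054688 = 0.0625.

P = 0.0625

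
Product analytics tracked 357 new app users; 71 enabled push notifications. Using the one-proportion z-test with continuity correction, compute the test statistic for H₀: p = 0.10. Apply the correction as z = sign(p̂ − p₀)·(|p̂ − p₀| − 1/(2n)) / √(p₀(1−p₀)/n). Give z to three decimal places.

The sample proportion is 71/357 = 0.19888. p̂ − p₀ = 0.098880.
1/(2n) = 0.001401.
Corrected numerator: |0.098880| − 0.001401 = 0.097479.
SE₀ = √(0.10·0.90/357) = 0.015878.
z = (+)0.097479/0.015878 = 6.139.

z = 6.139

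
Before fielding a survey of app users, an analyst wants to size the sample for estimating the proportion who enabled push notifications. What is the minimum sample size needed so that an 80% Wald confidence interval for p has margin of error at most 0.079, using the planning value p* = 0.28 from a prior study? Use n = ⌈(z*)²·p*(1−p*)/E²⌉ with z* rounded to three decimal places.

z* = 1.282 at the 80% level.
p*(1−p*) = 0.2016.
Required n before rounding: 1.643524 × 0.2016 / 0.079² = 53.090.
Rounding up, n = 54.

n = 54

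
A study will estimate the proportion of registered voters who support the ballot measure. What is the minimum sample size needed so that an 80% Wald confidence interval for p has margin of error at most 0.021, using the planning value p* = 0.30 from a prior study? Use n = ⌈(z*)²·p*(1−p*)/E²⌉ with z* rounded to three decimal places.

The 80% critical value is z* = 1.282.
p*(1−p*) = 0.2100.
(z*)²·p*(1−p*)/E² = 1.643524·0.2100/0.000441 = 782.630.
Rounding up, n = 783.

n = 783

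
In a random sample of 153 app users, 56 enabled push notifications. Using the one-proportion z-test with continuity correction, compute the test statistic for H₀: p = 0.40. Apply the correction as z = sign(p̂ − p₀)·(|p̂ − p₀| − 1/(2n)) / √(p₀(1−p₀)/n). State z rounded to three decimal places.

z = -0.776

With x = 56 successes in n = 153, p̂ = 0.36601. p̂ − p₀ = -0.033987.
Continuity correction 1/(2n) = 1/306 = 0.003268.
Corrected numerator: |-0.033987| − 0.003268 = 0.030719.
SE₀ = √(0.40·0.60/153) = 0.039606.
z = (−)0.030719/0.039606 = -0.776.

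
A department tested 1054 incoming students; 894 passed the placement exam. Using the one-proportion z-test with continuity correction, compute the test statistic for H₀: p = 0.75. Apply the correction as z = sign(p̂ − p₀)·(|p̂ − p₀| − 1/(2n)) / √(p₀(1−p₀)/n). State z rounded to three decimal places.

z = 7.327

p̂ = 894/1054 = 0.84820. p̂ − p₀ = 0.098197.
Continuity correction 1/(2n) = 1/2108 = 0.000474.
Corrected numerator: |0.098197| − 0.000474 = 0.097723.
Null standard error: √(0.75·0.25/1054) = √0.000177894 = 0.013338.
z = +0.097723/0.013338 = 7.327.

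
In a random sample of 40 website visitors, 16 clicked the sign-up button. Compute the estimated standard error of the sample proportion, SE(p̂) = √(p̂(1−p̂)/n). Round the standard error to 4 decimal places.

p̂ = 16/40 = 0.40000.
p̂(1−p̂) = 0.40000·0.60000 = 0.240000.
SE = √(0.240000/40) = 0.0775.

SE = 0.0775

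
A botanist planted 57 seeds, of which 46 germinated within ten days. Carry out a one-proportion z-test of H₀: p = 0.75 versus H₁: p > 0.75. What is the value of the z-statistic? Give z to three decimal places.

Sample proportion p̂ = 46/57 = 0.80702.
SE₀ = √(0.75·0.25/57) = 0.057354.
z = (0.80702 − 0.75)/0.057354 = 0.05702/0.057354 = 0.994.

z = 0.994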